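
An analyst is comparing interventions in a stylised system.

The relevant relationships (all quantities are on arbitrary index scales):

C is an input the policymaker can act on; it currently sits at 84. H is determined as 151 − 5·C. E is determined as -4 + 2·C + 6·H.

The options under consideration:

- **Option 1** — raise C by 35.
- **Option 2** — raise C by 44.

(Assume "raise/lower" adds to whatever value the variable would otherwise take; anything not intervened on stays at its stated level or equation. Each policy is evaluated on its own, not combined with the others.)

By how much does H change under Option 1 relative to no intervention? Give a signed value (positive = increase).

Baseline:
  C = 84
  H = 151 − 5·84 = -269
Option 1 (C + 35):
  C = 84 + 35 = 119
  H = 151 − 5·119 = -444
Change in H: -444 − (-269) = -175

-175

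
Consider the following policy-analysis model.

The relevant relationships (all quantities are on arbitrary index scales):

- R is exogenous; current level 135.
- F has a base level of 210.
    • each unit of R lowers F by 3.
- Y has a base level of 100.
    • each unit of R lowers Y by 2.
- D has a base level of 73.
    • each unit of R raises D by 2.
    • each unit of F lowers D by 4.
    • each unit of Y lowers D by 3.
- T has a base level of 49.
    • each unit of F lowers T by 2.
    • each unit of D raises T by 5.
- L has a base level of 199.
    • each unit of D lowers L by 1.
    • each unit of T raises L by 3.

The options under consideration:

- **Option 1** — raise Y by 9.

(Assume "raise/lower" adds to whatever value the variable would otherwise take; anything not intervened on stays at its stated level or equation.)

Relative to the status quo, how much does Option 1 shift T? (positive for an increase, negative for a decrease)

-135

Baseline:
  R = 135
  F = 210 − 3·135 = -195
  Y = 100 − 2·135 = -170
  D = 73 + 2·135 − 4·(-195) − 3·(-170) = 1633
  T = 49 − 2·(-195) + 5·1633 = 8604
Option 1 (Y + 9):
  R = 135
  F = 210 − 3·135 = -195
  Y = 100 − 2·135 (+9 from intervention) = -161
  D = 73 + 2·135 − 4·(-195) − 3·(-161) = 1606
  T = 49 − 2·(-195) + 5·1606 = 8469
Change in T: 8469 − 8604 = -135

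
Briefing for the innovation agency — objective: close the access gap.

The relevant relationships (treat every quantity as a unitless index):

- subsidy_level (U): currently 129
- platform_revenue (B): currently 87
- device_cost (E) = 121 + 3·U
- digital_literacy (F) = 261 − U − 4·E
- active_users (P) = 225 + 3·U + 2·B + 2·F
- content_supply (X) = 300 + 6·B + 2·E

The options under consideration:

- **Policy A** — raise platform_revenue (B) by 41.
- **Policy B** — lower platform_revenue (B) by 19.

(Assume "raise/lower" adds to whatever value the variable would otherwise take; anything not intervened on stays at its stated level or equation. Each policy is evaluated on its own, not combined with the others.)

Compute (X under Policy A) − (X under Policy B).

360

Policy A (B + 41):
  U = 129
  B = 87 + 41 = 128
  E = 121 + 3·129 = 508
  X = 300 + 6·128 + 2·508 = 2084
Policy B (B − 19):
  U = 129
  B = 87 − 19 = 68
  E = 121 + 3·129 = 508
  X = 300 + 6·68 + 2·508 = 1724
X: 2084 − 1724 = 360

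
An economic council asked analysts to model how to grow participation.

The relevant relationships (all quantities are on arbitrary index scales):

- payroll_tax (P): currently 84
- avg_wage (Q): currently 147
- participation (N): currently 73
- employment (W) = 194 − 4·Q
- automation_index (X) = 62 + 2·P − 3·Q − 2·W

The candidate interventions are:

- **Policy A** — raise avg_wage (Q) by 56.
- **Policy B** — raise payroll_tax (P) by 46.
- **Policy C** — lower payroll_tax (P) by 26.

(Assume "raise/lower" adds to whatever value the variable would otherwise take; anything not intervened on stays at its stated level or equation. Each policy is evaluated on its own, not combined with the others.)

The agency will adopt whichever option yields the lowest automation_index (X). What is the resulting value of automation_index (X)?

Policy A (Q + 56):
  P = 84
  Q = 147 + 56 = 203
  W = 194 − 4·203 = -618
  X = 62 + 2·84 − 3·203 − 2·(-618) = 857
Policy B (P + 46):
  P = 84 + 46 = 130
  Q = 147
  W = 194 − 4·147 = -394
  X = 62 + 2·130 − 3·147 − 2·(-394) = 669
Policy C (P − 26):
  P = 84 − 26 = 58
  Q = 147
  W = 194 − 4·147 = -394
  X = 62 + 2·58 − 3·147 − 2·(-394) = 525
Comparing — Policy A: X=857, Policy B: X=669, Policy C: X=525. Lowest is 525 (Policy C).

525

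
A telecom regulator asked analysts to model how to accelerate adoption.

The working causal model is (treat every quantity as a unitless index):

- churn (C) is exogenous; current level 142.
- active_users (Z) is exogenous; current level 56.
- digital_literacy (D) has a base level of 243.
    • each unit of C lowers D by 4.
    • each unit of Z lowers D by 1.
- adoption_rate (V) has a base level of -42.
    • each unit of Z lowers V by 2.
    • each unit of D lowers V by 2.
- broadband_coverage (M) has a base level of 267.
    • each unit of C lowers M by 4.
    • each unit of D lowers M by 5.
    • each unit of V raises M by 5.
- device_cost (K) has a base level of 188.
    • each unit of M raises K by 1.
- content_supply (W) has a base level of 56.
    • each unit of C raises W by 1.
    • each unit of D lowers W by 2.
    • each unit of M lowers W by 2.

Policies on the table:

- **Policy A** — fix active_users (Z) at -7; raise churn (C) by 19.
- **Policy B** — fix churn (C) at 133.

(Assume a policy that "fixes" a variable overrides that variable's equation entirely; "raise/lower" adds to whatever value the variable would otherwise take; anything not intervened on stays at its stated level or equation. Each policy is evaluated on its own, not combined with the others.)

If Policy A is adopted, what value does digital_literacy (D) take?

Policy A (Z := -7, C + 19):
  C = 142 + 19 = 161
  Z = -7
  D = 243 − 4·161 − (-7) = -394

-394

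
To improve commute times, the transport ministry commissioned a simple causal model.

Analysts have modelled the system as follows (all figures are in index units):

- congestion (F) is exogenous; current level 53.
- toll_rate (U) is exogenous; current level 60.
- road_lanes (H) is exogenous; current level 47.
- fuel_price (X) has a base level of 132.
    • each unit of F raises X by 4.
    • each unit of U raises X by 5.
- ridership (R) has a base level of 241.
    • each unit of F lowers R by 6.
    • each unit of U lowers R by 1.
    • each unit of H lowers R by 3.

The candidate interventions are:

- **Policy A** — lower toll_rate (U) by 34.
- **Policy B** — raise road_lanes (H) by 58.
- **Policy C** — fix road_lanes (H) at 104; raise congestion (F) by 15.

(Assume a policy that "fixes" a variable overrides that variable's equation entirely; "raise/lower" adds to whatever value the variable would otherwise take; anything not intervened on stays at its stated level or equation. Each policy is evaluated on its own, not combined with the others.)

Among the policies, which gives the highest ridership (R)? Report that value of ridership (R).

Policy A (U − 34):
  F = 53
  U = 60 − 34 = 26
  H = 47
  R = 241 − 6·53 − 26 − 3·47 = -244
Policy B (H + 58):
  F = 53
  U = 60
  H = 47 + 58 = 105
  R = 241 − 6·53 − 60 − 3·105 = -452
Policy C (H := 104, F + 15):
  F = 53 + 15 = 68
  U = 60
  H = 104
  R = 241 − 6·68 − 60 − 3·104 = -539
Comparing — Policy A: R=-244, Policy B: R=-452, Policy C: R=-539. Highest is -244 (Policy A).

-244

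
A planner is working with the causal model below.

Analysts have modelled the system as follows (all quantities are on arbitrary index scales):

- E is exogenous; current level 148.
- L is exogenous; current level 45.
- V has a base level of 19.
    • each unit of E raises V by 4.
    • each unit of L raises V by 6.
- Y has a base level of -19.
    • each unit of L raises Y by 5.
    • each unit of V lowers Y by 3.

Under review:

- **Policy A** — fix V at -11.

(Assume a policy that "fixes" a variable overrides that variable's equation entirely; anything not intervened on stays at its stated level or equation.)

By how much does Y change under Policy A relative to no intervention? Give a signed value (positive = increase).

Baseline:
  E = 148
  L = 45
  V = 19 + 4·148 + 6·45 = 881
  Y = -19 + 5·45 − 3·881 = -2437
Policy A (V := -11):
  E = 148
  L = 45
  V = -11
  Y = -19 + 5·45 − 3·(-11) = 239
Change in Y: 239 − (-2437) = 2676

2676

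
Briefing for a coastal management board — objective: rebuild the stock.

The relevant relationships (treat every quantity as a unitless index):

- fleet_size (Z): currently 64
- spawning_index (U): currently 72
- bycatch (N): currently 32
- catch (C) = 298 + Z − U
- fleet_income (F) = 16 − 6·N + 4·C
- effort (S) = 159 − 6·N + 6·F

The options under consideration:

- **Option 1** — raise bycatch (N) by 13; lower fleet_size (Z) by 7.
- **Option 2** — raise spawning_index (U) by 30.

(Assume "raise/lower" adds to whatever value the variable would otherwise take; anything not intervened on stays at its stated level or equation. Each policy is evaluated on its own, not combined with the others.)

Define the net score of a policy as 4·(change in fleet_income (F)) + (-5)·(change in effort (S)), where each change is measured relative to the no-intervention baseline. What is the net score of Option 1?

Baseline:
  Z = 64
  U = 72
  N = 32
  C = 298 + 64 − 72 = 290
  F = 16 − 6·32 + 4·290 = 984
  S = 159 − 6·32 + 6·984 = 5871
Option 1 (N + 13, Z − 7):
  Z = 64 − 7 = 57
  U = 72
  N = 32 + 13 = 45
  C = 298 + 57 − 72 = 283
  F = 16 − 6·45 + 4·283 = 878
  S = 159 − 6·45 + 6·878 = 5157
ΔF = 878 − 984 = -106; ΔS = 5157 − 5871 = -714
Score = 4·(-106) + (-5)·(-714) = 3146

3146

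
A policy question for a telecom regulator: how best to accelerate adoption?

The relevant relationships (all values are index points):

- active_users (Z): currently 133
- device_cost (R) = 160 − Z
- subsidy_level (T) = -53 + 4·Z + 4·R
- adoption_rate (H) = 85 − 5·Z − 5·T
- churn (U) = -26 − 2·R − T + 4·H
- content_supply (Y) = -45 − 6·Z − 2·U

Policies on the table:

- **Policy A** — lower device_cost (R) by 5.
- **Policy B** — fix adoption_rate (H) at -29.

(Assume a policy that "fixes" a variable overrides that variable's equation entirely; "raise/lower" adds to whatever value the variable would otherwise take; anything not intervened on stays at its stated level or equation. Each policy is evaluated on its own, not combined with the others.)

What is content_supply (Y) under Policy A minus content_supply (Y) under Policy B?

27028

Policy A (R − 5):
  Z = 133
  R = 160 − 133 (−5 from intervention) = 22
  T = -53 + 4·133 + 4·22 = 567
  H = 85 − 5·133 − 5·567 = -3415
  U = -26 − 2·22 − 567 + 4·(-3415) = -14297
  Y = -45 − 6·133 − 2·(-14297) = 27751
Policy B (H := -29):
  Z = 133
  R = 160 − 133 = 27
  T = -53 + 4·133 + 4·27 = 587
  H = -29
  U = -26 − 2·27 − 587 + 4·(-29) = -783
  Y = -45 − 6·133 − 2·(-783) = 723
Y: 27751 − 723 = 27028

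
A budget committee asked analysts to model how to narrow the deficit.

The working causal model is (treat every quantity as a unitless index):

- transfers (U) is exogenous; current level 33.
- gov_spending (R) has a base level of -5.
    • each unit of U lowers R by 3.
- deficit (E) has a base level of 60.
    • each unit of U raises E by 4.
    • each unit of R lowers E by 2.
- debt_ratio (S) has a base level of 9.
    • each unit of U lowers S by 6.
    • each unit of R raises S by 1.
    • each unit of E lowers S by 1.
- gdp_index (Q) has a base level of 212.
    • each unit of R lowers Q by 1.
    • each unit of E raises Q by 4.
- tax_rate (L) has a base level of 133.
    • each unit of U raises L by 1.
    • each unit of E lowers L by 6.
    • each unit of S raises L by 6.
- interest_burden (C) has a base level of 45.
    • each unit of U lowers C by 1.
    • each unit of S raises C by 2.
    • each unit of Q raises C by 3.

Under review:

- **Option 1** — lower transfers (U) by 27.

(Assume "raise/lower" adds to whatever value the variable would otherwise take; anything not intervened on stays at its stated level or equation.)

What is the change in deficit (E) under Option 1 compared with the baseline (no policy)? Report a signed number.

-270

Baseline:
  U = 33
  R = -5 − 3·33 = -104
  E = 60 + 4·33 − 2·(-104) = 400
Option 1 (U − 27):
  U = 33 − 27 = 6
  R = -5 − 3·6 = -23
  E = 60 + 4·6 − 2·(-23) = 130
Change in E: 130 − 400 = -270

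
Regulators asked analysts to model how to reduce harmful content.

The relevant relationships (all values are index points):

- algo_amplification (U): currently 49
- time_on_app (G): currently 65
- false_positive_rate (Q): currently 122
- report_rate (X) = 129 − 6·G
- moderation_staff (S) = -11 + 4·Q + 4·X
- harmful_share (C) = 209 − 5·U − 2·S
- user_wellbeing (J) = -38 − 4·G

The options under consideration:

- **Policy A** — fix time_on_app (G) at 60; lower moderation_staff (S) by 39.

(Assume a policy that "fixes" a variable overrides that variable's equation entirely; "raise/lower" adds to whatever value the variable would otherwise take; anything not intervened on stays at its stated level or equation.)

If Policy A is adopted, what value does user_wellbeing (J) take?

-278

Policy A (G := 60, S − 39):
  G = 60
  J = -38 − 4·60 = -278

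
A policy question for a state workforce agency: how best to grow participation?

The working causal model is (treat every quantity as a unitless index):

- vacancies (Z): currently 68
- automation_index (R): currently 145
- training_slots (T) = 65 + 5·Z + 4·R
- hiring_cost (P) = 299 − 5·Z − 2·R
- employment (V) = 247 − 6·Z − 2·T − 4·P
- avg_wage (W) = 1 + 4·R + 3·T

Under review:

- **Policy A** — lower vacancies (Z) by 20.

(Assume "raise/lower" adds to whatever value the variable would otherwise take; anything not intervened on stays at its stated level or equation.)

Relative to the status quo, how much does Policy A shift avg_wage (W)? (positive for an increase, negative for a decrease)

Baseline:
  Z = 68
  R = 145
  T = 65 + 5·68 + 4·145 = 985
  W = 1 + 4·145 + 3·985 = 3536
Policy A (Z − 20):
  Z = 68 − 20 = 48
  R = 145
  T = 65 + 5·48 + 4·145 = 885
  W = 1 + 4·145 + 3·885 = 3236
Change in W: 3236 − 3536 = -300

-300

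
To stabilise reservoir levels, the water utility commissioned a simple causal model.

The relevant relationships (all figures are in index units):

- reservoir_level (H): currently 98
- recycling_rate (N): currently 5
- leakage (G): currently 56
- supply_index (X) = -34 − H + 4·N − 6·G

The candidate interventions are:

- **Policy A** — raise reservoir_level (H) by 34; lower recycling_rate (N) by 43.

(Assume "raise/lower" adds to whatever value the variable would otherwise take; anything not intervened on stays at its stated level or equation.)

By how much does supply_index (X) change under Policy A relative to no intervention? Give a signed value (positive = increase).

-206

Baseline:
  H = 98
  N = 5
  G = 56
  X = -34 − 98 + 4·5 − 6·56 = -448
Policy A (H + 34, N − 43):
  H = 98 + 34 = 132
  N = 5 − 43 = -38
  G = 56
  X = -34 − 132 + 4·(-38) − 6·56 = -654
Change in X: -654 − (-448) = -206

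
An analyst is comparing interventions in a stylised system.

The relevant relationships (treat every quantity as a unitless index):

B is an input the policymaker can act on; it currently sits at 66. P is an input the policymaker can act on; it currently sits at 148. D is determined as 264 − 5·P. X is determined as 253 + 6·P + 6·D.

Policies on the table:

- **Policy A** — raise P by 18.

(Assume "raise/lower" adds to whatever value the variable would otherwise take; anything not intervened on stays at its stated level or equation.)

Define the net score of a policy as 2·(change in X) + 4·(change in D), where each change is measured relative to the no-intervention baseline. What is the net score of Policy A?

Baseline:
  P = 148
  D = 264 − 5·148 = -476
  X = 253 + 6·148 + 6·(-476) = -1715
Policy A (P + 18):
  P = 148 + 18 = 166
  D = 264 − 5·166 = -566
  X = 253 + 6·166 + 6·(-566) = -2147
ΔX = -2147 − (-1715) = -432; ΔD = -566 − (-476) = -90
Score = 2·(-432) + 4·(-90) = -1224

-1224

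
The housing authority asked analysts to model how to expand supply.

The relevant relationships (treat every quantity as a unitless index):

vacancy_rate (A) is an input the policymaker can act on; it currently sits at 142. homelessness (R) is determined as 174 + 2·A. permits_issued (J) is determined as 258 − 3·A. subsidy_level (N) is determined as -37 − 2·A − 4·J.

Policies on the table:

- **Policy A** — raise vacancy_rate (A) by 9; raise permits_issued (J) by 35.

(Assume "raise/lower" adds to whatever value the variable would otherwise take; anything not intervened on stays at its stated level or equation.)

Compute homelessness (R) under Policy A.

476

Policy A (A + 9, J + 35):
  A = 142 + 9 = 151
  R = 174 + 2·151 = 476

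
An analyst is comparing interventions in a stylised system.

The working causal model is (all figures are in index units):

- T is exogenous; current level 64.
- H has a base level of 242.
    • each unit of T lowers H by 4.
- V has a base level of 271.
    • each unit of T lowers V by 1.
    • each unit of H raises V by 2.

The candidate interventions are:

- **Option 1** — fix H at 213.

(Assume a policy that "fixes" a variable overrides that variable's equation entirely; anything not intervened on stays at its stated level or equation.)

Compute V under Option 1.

Option 1 (H := 213):
  T = 64
  H = 213
  V = 271 − 64 + 2·213 = 633

633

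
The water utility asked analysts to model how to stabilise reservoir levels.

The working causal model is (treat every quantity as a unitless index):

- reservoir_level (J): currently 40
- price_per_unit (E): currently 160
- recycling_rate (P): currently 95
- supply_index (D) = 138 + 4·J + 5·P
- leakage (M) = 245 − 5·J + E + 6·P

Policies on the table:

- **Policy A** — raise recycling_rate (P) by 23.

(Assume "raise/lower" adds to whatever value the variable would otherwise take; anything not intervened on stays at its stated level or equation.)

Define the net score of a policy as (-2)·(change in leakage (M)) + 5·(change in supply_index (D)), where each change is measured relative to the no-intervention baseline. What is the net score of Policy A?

299

Baseline:
  J = 40
  E = 160
  P = 95
  D = 138 + 4·40 + 5·95 = 773
  M = 245 − 5·40 + 160 + 6·95 = 775
Policy A (P + 23):
  J = 40
  E = 160
  P = 95 + 23 = 118
  D = 138 + 4·40 + 5·118 = 888
  M = 245 − 5·40 + 160 + 6·118 = 913
ΔM = 913 − 775 = 138; ΔD = 888 − 773 = 115
Score = (-2)·138 + 5·115 = 299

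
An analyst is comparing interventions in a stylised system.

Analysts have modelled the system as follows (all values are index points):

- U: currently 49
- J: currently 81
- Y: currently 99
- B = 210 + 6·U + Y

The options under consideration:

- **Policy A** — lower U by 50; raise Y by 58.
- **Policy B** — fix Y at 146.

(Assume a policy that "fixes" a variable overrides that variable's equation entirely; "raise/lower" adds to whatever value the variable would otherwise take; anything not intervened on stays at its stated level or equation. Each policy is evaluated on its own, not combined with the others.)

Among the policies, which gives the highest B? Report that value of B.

650

Policy A (U − 50, Y + 58):
  U = 49 − 50 = -1
  Y = 99 + 58 = 157
  B = 210 + 6·(-1) + 157 = 361
Policy B (Y := 146):
  U = 49
  Y = 146
  B = 210 + 6·49 + 146 = 650
Comparing — Policy A: B=361, Policy B: B=650. Highest is 650 (Policy B).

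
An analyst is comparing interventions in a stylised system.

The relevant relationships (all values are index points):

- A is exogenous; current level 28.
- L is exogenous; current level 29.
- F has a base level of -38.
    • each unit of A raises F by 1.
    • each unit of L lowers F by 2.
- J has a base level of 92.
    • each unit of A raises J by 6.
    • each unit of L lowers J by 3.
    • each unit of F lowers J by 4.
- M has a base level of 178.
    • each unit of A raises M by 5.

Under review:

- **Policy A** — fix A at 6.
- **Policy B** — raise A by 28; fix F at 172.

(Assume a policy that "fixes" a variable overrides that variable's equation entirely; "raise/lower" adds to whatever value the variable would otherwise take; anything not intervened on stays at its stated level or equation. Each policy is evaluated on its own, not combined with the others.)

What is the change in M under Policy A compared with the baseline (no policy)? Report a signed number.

Baseline:
  A = 28
  M = 178 + 5·28 = 318
Policy A (A := 6):
  A = 6
  M = 178 + 5·6 = 208
Change in M: 208 − 318 = -110

-110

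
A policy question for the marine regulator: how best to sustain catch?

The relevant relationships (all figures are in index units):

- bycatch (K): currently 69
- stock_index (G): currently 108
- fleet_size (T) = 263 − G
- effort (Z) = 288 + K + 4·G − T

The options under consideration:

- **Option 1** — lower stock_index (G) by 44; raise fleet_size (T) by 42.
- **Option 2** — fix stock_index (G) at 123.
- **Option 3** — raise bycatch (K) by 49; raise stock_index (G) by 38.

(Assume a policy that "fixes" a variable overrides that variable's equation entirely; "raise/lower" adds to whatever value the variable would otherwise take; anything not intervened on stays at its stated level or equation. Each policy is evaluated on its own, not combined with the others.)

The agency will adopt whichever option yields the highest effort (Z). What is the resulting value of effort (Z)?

Option 1 (G − 44, T + 42):
  K = 69
  G = 108 − 44 = 64
  T = 263 − 64 (+42 from intervention) = 241
  Z = 288 + 69 + 4·64 − 241 = 372
Option 2 (G := 123):
  K = 69
  G = 123
  T = 263 − 123 = 140
  Z = 288 + 69 + 4·123 − 140 = 709
Option 3 (K + 49, G + 38):
  K = 69 + 49 = 118
  G = 108 + 38 = 146
  T = 263 − 146 = 117
  Z = 288 + 118 + 4·146 − 117 = 873
Comparing — Option 1: Z=372, Option 2: Z=709, Option 3: Z=873. Highest is 873 (Option 3).

873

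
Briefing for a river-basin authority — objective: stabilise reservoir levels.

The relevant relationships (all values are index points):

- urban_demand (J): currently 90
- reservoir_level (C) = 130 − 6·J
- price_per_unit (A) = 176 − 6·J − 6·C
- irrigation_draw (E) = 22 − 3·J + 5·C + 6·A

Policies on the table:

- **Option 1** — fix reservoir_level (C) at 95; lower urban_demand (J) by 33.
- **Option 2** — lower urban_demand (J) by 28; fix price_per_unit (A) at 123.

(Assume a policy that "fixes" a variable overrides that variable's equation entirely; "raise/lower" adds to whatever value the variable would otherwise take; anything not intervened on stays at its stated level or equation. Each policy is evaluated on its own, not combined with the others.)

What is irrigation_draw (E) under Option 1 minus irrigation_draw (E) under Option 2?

-3454

Option 1 (C := 95, J − 33):
  J = 90 − 33 = 57
  C = 95
  A = 176 − 6·57 − 6·95 = -736
  E = 22 − 3·57 + 5·95 + 6·(-736) = -4090
Option 2 (J − 28, A := 123):
  J = 90 − 28 = 62
  C = 130 − 6·62 = -242
  A = 123
  E = 22 − 3·62 + 5·(-242) + 6·123 = -636
E: -4090 − (-636) = -3454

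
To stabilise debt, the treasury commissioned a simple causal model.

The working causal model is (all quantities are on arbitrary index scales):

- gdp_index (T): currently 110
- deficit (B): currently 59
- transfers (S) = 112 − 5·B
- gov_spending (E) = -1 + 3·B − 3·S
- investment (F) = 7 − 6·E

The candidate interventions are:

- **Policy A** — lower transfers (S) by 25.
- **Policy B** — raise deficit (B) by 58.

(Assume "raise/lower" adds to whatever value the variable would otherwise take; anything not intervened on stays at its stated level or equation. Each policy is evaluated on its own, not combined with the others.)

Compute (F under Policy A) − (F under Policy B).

Policy A (S − 25):
  B = 59
  S = 112 − 5·59 (−25 from intervention) = -208
  E = -1 + 3·59 − 3·(-208) = 800
  F = 7 − 6·800 = -4793
Policy B (B + 58):
  B = 59 + 58 = 117
  S = 112 − 5·117 = -473
  E = -1 + 3·117 − 3·(-473) = 1769
  F = 7 − 6·1769 = -10607
F: -4793 − (-10607) = 5814

5814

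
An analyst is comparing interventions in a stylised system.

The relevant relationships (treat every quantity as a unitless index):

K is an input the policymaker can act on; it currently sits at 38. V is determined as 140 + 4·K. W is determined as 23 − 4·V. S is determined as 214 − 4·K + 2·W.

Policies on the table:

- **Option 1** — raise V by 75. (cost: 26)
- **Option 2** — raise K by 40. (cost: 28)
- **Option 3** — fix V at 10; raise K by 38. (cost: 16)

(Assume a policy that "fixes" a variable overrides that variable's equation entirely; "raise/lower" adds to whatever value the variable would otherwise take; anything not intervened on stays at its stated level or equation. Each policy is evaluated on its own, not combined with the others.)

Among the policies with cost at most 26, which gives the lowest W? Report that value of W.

-1445

Option 1 (V + 75):
  K = 38
  V = 140 + 4·38 (+75 from intervention) = 367
  W = 23 − 4·367 = -1445
Option 3 (V := 10, K + 38):
  K = 38 + 38 = 76
  V = 10
  W = 23 − 4·10 = -17
Comparing — Option 1: W=-1445, Option 3: W=-17. Lowest is -1445 (Option 1).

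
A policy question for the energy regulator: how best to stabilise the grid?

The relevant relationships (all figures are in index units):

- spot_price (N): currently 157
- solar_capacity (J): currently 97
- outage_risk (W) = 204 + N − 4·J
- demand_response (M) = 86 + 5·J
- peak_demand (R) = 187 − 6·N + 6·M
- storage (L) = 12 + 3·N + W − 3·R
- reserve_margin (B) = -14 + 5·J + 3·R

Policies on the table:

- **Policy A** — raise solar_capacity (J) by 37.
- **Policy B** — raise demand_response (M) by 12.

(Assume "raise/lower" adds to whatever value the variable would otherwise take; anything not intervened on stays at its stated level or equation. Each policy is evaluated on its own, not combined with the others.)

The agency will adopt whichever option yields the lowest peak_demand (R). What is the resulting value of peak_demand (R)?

2743

Policy A (J + 37):
  N = 157
  J = 97 + 37 = 134
  M = 86 + 5·134 = 756
  R = 187 − 6·157 + 6·756 = 3781
Policy B (M + 12):
  N = 157
  J = 97
  M = 86 + 5·97 (+12 from intervention) = 583
  R = 187 − 6·157 + 6·583 = 2743
Comparing — Policy A: R=3781, Policy B: R=2743. Lowest is 2743 (Policy B).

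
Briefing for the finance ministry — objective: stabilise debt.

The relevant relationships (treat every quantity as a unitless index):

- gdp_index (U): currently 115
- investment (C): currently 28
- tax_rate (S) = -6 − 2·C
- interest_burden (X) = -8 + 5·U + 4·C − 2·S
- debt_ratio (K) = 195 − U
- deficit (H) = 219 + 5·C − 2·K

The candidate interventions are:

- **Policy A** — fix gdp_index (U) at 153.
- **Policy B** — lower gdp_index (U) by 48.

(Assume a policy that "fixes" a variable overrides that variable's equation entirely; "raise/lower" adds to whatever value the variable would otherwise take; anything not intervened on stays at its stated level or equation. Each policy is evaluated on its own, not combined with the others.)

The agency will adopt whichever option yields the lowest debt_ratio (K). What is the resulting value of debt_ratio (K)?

Policy A (U := 153):
  U = 153
  K = 195 − 153 = 42
Policy B (U − 48):
  U = 115 − 48 = 67
  K = 195 − 67 = 128
Comparing — Policy A: K=42, Policy B: K=128. Lowest is 42 (Policy A).

42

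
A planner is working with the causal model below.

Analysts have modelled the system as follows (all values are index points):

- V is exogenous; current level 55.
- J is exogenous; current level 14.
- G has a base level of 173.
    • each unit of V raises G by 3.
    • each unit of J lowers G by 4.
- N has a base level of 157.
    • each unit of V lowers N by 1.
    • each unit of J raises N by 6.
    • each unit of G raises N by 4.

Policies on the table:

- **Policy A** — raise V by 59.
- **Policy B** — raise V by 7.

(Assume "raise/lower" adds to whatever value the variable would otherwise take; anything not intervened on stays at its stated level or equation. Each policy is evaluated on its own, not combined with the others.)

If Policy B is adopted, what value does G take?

Policy B (V + 7):
  V = 55 + 7 = 62
  J = 14
  G = 173 + 3·62 − 4·14 = 303

303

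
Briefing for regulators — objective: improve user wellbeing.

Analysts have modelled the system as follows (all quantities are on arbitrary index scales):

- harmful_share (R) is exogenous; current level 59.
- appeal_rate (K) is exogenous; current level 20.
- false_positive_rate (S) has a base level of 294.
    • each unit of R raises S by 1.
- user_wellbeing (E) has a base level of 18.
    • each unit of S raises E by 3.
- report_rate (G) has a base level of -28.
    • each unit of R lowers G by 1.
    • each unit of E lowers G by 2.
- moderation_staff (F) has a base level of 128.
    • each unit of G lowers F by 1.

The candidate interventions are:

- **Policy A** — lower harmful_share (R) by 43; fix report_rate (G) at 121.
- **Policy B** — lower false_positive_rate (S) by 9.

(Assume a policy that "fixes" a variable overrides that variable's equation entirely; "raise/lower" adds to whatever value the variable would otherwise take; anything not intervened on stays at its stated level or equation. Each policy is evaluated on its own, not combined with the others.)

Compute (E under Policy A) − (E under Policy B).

Policy A (R − 43, G := 121):
  R = 59 − 43 = 16
  S = 294 + 16 = 310
  E = 18 + 3·310 = 948
Policy B (S − 9):
  R = 59
  S = 294 + 59 (−9 from intervention) = 344
  E = 18 + 3·344 = 1050
E: 948 − 1050 = -102

-102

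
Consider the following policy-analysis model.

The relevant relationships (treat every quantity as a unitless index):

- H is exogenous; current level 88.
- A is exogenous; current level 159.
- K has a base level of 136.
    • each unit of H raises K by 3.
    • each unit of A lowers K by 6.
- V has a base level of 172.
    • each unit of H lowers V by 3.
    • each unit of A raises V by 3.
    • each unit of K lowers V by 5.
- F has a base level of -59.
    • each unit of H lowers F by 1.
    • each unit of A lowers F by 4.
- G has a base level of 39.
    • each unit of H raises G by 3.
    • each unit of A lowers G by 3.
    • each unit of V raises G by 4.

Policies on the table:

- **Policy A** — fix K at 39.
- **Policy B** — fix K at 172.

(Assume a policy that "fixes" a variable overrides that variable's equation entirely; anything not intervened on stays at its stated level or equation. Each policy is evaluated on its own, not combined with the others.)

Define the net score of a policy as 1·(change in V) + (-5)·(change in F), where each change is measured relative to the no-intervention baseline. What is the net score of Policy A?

-2965

Baseline:
  H = 88
  A = 159
  K = 136 + 3·88 − 6·159 = -554
  V = 172 − 3·88 + 3·159 − 5·(-554) = 3155
  F = -59 − 88 − 4·159 = -783
Policy A (K := 39):
  H = 88
  A = 159
  K = 39
  V = 172 − 3·88 + 3·159 − 5·39 = 190
  F = -59 − 88 − 4·159 = -783
ΔV = 190 − 3155 = -2965; ΔF = -783 − (-783) = 0
Score = 1·(-2965) + (-5)·0 = -2965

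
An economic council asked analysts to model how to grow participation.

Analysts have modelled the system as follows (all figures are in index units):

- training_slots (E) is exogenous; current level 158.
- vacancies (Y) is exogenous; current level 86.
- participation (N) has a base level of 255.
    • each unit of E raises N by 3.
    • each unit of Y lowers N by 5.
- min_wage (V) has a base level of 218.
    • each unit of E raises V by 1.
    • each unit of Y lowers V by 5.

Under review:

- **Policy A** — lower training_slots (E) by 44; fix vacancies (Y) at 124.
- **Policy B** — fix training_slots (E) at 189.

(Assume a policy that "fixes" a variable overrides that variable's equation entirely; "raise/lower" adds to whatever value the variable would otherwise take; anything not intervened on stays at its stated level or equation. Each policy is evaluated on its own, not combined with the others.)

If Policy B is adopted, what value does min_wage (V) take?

-23

Policy B (E := 189):
  E = 189
  Y = 86
  V = 218 + 189 − 5·86 = -23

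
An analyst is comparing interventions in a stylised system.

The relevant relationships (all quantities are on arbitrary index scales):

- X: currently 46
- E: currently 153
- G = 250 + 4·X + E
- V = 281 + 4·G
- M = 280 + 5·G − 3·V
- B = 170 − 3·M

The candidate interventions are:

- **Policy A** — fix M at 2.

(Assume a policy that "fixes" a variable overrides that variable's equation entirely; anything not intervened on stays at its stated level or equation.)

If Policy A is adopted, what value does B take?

Policy A (M := 2):
  X = 46
  E = 153
  G = 250 + 4·46 + 153 = 587
  V = 281 + 4·587 = 2629
  M = 2
  B = 170 − 3·2 = 164

164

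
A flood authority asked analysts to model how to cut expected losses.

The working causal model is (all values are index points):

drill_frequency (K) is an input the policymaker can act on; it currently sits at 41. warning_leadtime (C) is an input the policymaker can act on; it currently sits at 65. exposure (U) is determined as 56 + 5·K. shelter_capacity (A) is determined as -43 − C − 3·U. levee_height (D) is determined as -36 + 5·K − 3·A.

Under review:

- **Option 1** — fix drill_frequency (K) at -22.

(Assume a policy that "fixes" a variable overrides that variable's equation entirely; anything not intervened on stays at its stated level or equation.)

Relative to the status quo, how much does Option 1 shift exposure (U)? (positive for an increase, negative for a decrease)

-315

Baseline:
  K = 41
  U = 56 + 5·41 = 261
Option 1 (K := -22):
  K = -22
  U = 56 + 5·(-22) = -54
Change in U: -54 − 261 = -315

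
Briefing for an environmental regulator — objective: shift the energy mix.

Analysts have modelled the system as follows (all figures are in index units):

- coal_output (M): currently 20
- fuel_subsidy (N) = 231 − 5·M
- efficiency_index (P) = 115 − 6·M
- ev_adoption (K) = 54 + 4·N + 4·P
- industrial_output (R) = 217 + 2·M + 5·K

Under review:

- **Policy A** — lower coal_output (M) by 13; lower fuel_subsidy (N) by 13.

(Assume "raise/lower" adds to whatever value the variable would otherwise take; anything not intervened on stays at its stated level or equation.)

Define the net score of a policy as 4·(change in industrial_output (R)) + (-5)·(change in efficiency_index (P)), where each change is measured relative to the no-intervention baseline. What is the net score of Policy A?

9906

Baseline:
  M = 20
  N = 231 − 5·20 = 131
  P = 115 − 6·20 = -5
  K = 54 + 4·131 + 4·(-5) = 558
  R = 217 + 2·20 + 5·558 = 3047
Policy A (M − 13, N − 13):
  M = 20 − 13 = 7
  N = 231 − 5·7 (−13 from intervention) = 183
  P = 115 − 6·7 = 73
  K = 54 + 4·183 + 4·73 = 1078
  R = 217 + 2·7 + 5·1078 = 5621
ΔR = 5621 − 3047 = 2574; ΔP = 73 − (-5) = 78
Score = 4·2574 + (-5)·78 = 9906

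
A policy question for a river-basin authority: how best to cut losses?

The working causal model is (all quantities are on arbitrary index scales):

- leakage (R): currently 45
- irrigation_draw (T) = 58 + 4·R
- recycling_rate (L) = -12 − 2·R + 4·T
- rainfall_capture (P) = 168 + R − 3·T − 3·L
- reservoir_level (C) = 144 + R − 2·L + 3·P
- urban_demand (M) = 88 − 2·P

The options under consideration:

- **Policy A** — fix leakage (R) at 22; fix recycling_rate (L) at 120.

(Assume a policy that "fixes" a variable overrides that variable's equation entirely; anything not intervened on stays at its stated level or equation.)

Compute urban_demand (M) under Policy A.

Policy A (R := 22, L := 120):
  R = 22
  T = 58 + 4·22 = 146
  L = 120
  P = 168 + 22 − 3·146 − 3·120 = -608
  M = 88 − 2·(-608) = 1304

1304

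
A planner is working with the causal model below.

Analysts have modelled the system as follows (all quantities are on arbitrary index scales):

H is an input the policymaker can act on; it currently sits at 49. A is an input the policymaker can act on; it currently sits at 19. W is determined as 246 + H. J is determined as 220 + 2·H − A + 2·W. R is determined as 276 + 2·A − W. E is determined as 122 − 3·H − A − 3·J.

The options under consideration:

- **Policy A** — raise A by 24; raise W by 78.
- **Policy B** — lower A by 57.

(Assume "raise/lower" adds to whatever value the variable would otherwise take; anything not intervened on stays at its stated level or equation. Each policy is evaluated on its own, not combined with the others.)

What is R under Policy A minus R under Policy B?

Policy A (A + 24, W + 78):
  H = 49
  A = 19 + 24 = 43
  W = 246 + 49 (+78 from intervention) = 373
  R = 276 + 2·43 − 373 = -11
Policy B (A − 57):
  H = 49
  A = 19 − 57 = -38
  W = 246 + 49 = 295
  R = 276 + 2·(-38) − 295 = -95
R: -11 − (-95) = 84

84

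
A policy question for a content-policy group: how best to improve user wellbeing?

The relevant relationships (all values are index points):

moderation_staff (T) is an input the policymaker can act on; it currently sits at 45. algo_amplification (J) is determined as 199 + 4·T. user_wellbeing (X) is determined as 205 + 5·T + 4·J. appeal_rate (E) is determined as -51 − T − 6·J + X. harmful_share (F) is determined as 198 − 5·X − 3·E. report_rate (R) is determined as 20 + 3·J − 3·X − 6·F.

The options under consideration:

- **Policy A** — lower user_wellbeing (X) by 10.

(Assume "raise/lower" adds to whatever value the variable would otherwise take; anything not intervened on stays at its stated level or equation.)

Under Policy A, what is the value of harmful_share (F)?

-8180

Policy A (X − 10):
  T = 45
  J = 199 + 4·45 = 379
  X = 205 + 5·45 + 4·379 (−10 from intervention) = 1936
  E = -51 − 45 − 6·379 + 1936 = -434
  F = 198 − 5·1936 − 3·(-434) = -8180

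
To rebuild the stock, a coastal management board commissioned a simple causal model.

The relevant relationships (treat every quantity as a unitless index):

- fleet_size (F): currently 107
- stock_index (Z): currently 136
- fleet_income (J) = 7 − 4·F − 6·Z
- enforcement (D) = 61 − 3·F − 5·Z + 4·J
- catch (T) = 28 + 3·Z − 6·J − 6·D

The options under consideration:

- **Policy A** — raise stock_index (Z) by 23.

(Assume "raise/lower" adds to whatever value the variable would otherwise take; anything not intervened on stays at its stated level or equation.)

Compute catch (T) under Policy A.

Policy A (Z + 23):
  F = 107
  Z = 136 + 23 = 159
  J = 7 − 4·107 − 6·159 = -1375
  D = 61 − 3·107 − 5·159 + 4·(-1375) = -6555
  T = 28 + 3·159 − 6·(-1375) − 6·(-6555) = 48085

48085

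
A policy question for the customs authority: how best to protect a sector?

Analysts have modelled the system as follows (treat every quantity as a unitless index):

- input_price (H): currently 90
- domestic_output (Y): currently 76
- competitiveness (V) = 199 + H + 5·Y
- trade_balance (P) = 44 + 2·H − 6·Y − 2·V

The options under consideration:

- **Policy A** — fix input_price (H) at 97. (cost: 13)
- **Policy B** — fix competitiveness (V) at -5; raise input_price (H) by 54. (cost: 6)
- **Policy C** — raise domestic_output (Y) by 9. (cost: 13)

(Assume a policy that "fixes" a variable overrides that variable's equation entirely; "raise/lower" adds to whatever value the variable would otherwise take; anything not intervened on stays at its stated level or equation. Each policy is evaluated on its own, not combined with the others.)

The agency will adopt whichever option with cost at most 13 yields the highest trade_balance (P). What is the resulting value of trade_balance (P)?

-114

Policy A (H := 97):
  H = 97
  Y = 76
  V = 199 + 97 + 5·76 = 676
  P = 44 + 2·97 − 6·76 − 2·676 = -1570
Policy B (V := -5, H + 54):
  H = 90 + 54 = 144
  Y = 76
  V = -5
  P = 44 + 2·144 − 6·76 − 2·(-5) = -114
Policy C (Y + 9):
  H = 90
  Y = 76 + 9 = 85
  V = 199 + 90 + 5·85 = 714
  P = 44 + 2·90 − 6·85 − 2·714 = -1714
Comparing — Policy A: P=-1570, Policy B: P=-114, Policy C: P=-1714. Highest is -114 (Policy B).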